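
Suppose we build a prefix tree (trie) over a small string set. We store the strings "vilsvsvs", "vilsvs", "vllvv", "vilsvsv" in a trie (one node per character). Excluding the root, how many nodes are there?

12

Insert word by word; a character creates a node only if that edge doesn't already exist:
  "vilsvsvs" → 8 new (v, i, l, s, v, s, v, s)
  "vilsvs" → prefix "vilsvs" already present; 0 new (none)
  "vllvv" → prefix "v" already present; 4 new (l, l, v, v)
  "vilsvsv" → prefix "vilsvsv" already present; 0 new (none)
Total nodes = 8 + 0 + 4 + 0 = 12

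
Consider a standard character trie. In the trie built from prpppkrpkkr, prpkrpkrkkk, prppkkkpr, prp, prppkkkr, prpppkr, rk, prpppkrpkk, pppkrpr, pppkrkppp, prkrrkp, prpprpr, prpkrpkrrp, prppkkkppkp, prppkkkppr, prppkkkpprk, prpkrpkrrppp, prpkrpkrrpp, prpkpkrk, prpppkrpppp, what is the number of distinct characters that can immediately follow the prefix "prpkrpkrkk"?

1

The children of the "prpkrpkrkk" node are the distinct next characters among strings starting with "prpkrpkrkk".
Distinct next characters after "prpkrpkrkk": k.
That node has 1 child edge.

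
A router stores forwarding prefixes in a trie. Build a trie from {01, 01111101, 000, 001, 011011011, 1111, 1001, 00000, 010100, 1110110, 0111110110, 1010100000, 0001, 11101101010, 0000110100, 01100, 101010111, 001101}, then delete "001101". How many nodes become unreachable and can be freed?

After clearing the end-marker at "001101", prune upward until reaching a node still needed by another word.
The suffix "101" (3 nodes) is used only by "001101"; "001" is itself a stored word, so pruning stops there.
Nodes removed: 3

3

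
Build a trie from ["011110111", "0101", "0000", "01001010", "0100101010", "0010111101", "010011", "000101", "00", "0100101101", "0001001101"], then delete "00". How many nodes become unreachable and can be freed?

0

Walk "00" from the leaf back toward the root, removing each node that no remaining word uses.
Every node on "00" is still needed (e.g. by "0000"), so nothing is freed.
Nodes removed: 0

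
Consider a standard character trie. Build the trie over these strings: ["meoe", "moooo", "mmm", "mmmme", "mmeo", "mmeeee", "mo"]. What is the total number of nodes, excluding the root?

17

Trace insertions, counting only characters that open a new branch:
  "meoe" → 4 new (m, e, o, e)
  "moooo" → prefix "m" already present; 4 new (o, o, o, o)
  "mmm" → prefix "m" already present; 2 new (m, m)
  "mmmme" → prefix "mmm" already present; 2 new (m, e)
  "mmeo" → prefix "mm" already present; 2 new (e, o)
  "mmeeee" → prefix "mme" already present; 3 new (e, e, e)
  "mo" → prefix "mo" already present; 0 new (none)
Total nodes = 4 + 4 + 2 + 2 + 2 + 3 + 0 = 17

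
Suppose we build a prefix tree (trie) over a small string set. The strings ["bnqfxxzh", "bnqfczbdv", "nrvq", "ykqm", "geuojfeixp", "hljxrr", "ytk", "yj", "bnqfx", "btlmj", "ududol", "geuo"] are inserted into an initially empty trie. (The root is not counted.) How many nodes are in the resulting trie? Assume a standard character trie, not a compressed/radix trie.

50

For each word, the new-node count is its length minus the longest prefix already in the trie:
  "bnqfxxzh" → 8 new (b, n, q, f, x, x, z, h)
  "bnqfczbdv" → prefix "bnqf" already present; 5 new (c, z, b, d, v)
  "nrvq" → 4 new (n, r, v, q)
  "ykqm" → 4 new (y, k, q, m)
  "geuojfeixp" → 10 new (g, e, u, o, j, f, e, i, x, p)
  "hljxrr" → 6 new (h, l, j, x, r, r)
  "ytk" → prefix "y" already present; 2 new (t, k)
  "yj" → prefix "y" already present; 1 new (j)
  "bnqfx" → prefix "bnqfx" already present; 0 new (none)
  "btlmj" → prefix "b" already present; 4 new (t, l, m, j)
  "ududol" → 6 new (u, d, u, d, o, l)
  "geuo" → prefix "geuo" already present; 0 new (none)
Total nodes = 8 + 5 + 4 + 4 + 10 + 6 + 2 + 1 + 0 + 4 + 6 + 0 = 50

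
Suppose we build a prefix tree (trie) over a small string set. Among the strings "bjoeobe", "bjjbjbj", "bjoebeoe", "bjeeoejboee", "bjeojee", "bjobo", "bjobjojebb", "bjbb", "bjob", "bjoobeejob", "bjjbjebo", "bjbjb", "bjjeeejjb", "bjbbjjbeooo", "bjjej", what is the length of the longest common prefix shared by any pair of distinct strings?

Equivalently: take the maximum, over all pairs, of their longest common prefix length.
e.g. "bjjbjbj" and "bjjbjebo" share the prefix "bjjbj" of length 5; no pair shares a longer one.
Longest shared-prefix length: 5

5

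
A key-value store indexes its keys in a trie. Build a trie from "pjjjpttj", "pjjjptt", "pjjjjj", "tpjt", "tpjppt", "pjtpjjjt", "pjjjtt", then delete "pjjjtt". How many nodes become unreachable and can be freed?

Walk "pjjjtt" from the leaf back toward the root, removing each node that no remaining word uses.
The suffix "tt" (2 nodes) is used only by "pjjjtt"; the node for "pjjj" still has the child "p", so pruning stops there.
Nodes removed: 2

2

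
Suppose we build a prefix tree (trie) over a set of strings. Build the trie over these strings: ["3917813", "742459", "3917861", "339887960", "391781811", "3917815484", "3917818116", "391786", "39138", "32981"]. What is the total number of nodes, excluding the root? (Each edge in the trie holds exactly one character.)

37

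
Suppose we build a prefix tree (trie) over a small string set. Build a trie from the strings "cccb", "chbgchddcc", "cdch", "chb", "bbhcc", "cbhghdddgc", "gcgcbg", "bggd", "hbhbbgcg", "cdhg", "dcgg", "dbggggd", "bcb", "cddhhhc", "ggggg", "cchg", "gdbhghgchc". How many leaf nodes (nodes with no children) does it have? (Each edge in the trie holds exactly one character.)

16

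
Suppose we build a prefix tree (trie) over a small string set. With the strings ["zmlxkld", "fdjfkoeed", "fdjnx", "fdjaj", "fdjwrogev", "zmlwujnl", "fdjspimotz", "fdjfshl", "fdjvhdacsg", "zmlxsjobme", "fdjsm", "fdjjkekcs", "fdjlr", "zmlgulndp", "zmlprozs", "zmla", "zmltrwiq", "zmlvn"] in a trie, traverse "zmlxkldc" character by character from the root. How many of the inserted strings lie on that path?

Walk "zmlxkldc" from the root; an end-of-word marker is hit whenever a stored word is a prefix of "zmlxkldc".
Prefixes of the query that are stored words: "zmlxkld"
Count: 1

1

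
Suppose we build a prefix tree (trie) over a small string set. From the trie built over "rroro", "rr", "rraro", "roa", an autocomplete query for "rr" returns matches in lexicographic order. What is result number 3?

DFS of the "rr" subtree visits, in order: "rr", "rraro", "rroro"
Position 3: rroro

rroro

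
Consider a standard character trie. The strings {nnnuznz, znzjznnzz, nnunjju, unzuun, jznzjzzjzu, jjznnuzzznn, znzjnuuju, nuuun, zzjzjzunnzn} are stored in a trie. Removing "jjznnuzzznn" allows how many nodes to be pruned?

10

Walk "jjznnuzzznn" from the leaf back toward the root, removing each node that no remaining word uses.
The suffix "jznnuzzznn" (10 nodes) is used only by "jjznnuzzznn"; the node for "j" still has the child "z", so pruning stops there.
Nodes removed: 10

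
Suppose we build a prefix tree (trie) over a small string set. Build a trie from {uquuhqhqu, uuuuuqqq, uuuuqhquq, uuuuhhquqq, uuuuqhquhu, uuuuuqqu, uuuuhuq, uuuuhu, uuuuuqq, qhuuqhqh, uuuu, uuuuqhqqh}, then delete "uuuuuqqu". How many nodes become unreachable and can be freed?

After clearing the end-marker at "uuuuuqqu", prune upward until reaching a node still needed by another word.
The suffix "u" (1 node) is used only by "uuuuuqqu"; the node for "uuuuuqq" still has the child "q", so pruning stops there.
Nodes removed: 1

1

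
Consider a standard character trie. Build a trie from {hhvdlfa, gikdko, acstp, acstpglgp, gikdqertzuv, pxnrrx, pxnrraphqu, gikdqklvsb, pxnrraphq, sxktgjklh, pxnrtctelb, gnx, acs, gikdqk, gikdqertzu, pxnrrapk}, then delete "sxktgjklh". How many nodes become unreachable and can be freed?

9

Walk "sxktgjklh" from the leaf back toward the root, removing each node that no remaining word uses.
No other word shares any prefix with "sxktgjklh", so all 9 of its nodes go.
Nodes removed: 9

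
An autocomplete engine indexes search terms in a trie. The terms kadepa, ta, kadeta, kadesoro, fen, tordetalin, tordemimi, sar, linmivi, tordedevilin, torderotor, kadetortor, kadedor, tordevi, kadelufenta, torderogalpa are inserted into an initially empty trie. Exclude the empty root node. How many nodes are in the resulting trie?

For each word, the new-node count is its length minus the longest prefix already in the trie:
  "kadepa" → 6 new (k, a, d, e, p, a)
  "ta" → 2 new (t, a)
  "kadeta" → prefix "kade" already present; 2 new (t, a)
  "kadesoro" → prefix "kade" already present; 4 new (s, o, r, o)
  "fen" → 3 new (f, e, n)
  "tordetalin" → prefix "t" already present; 9 new (o, r, d, e, t, a, l, i, n)
  "tordemimi" → prefix "torde" already present; 4 new (m, i, m, i)
  "sar" → 3 new (s, a, r)
  "linmivi" → 7 new (l, i, n, m, i, v, i)
  "tordedevilin" → prefix "torde" already present; 7 new (d, e, v, i, l, i, n)
  "torderotor" → prefix "torde" already present; 5 new (r, o, t, o, r)
  "kadetortor" → prefix "kadet" already present; 5 new (o, r, t, o, r)
  "kadedor" → prefix "kade" already present; 3 new (d, o, r)
  "tordevi" → prefix "torde" already present; 2 new (v, i)
  "kadelufenta" → prefix "kade" already present; 7 new (l, u, f, e, n, t, a)
  "torderogalpa" → prefix "tordero" already present; 5 new (g, a, l, p, a)
Total nodes = 6 + 2 + 2 + 4 + 3 + 9 + 4 + 3 + 7 + 7 + 5 + 5 + 3 + 2 + 7 + 5 = 74

74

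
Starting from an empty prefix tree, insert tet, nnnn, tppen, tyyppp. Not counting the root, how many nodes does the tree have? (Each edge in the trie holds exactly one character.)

16

Count nodes per top-level branch (shared prefixes stored once):
  'n'-branch (nnnn): 4 nodes
  't'-branch (tet, tppen, tyyppp): 12 nodes
Sum: 16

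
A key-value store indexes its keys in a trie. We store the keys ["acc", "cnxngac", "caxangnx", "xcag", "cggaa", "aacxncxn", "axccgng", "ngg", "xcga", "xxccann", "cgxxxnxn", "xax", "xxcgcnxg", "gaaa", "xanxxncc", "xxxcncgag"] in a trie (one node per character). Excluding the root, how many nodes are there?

79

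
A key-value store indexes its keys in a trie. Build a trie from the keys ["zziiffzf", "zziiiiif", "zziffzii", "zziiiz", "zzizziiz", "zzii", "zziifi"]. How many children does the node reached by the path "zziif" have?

Follow the path "zziif" to its node, then look at its outgoing edges.
Characters that immediately follow "zziif" among the stored strings: {f, i}.
That node has 2 child edges.

2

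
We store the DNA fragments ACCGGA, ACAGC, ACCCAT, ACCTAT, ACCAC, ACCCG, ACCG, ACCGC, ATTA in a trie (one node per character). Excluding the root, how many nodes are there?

For each word, the new-node count is its length minus the longest prefix already in the trie:
  "ACCGGA" → 6 new (A, C, C, G, G, A)
  "ACAGC" → prefix "AC" already present; 3 new (A, G, C)
  "ACCCAT" → prefix "ACC" already present; 3 new (C, A, T)
  "ACCTAT" → prefix "ACC" already present; 3 new (T, A, T)
  "ACCAC" → prefix "ACC" already present; 2 new (A, C)
  "ACCCG" → prefix "ACCC" already present; 1 new (G)
  "ACCG" → prefix "ACCG" already present; 0 new (none)
  "ACCGC" → prefix "ACCG" already present; 1 new (C)
  "ATTA" → prefix "A" already present; 3 new (T, T, A)
Total nodes = 6 + 3 + 3 + 3 + 2 + 1 + 0 + 1 + 3 = 22

22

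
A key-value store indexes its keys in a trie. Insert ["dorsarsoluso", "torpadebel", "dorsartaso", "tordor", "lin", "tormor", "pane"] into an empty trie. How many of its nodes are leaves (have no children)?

A leaf is a node with no children — equivalently, the end of a word that is not a proper prefix of any other stored word.
Those words: "dorsarsoluso", "dorsartaso", "lin", "pane", "tordor", "tormor", "torpadebel"
Leaf count: 7

7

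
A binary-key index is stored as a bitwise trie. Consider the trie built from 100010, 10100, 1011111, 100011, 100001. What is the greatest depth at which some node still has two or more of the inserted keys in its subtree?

The deepest shared node is where two words last agree before diverging.
"100010" and "100011" agree on "10001" (5 characters) before diverging; nothing deeper is shared.
Longest shared-prefix length: 5

5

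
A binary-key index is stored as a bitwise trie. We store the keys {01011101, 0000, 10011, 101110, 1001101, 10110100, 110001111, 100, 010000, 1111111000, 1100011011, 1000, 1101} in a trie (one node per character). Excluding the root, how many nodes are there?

Count nodes per top-level branch (shared prefixes stored once):
  '0'-branch (0000, 010000, 01011101): 14 nodes
  '1'-branch (100, 1000, 10011, 1001101, 10110100, 101110, 1100011011, 110001111, 1101, 1111111000): 36 nodes
Sum: 50

50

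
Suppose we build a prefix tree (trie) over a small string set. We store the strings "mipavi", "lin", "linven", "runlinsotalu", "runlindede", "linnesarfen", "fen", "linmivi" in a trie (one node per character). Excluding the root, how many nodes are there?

Trace insertions, counting only characters that open a new branch:
  "mipavi" → 6 new (m, i, p, a, v, i)
  "lin" → 3 new (l, i, n)
  "linven" → prefix "lin" already present; 3 new (v, e, n)
  "runlinsotalu" → 12 new (r, u, n, l, i, n, s, o, t, a, l, u)
  "runlindede" → prefix "runlin" already present; 4 new (d, e, d, e)
  "linnesarfen" → prefix "lin" already present; 8 new (n, e, s, a, r, f, e, n)
  "fen" → 3 new (f, e, n)
  "linmivi" → prefix "lin" already present; 4 new (m, i, v, i)
Total nodes = 6 + 3 + 3 + 12 + 4 + 8 + 3 + 4 = 43

43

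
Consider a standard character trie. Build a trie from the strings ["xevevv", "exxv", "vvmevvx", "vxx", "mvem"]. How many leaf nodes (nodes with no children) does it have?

Leaves are exactly the stored words that no other stored word extends.
Those words: "exxv", "mvem", "vvmevvx", "vxx", "xevevv"
Leaf count: 5

5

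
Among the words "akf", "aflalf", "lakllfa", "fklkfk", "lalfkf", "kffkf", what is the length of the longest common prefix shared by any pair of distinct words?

2

The deepest shared node is where two words last agree before diverging.
e.g. "lakllfa" and "lalfkf" share the prefix "la" of length 2; no pair shares a longer one.
Longest shared-prefix length: 2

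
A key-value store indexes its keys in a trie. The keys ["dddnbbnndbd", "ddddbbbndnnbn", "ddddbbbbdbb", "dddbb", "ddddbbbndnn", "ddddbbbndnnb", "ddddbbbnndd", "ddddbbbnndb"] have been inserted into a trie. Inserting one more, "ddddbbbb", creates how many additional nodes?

Every character of "ddddbbbb" already lies on an existing path (it is a prefix of some stored word).
No new nodes are needed: 0.

0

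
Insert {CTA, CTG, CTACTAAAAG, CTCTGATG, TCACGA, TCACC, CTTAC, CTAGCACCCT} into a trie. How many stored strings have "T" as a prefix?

2

Filter for entries beginning with "T":
Words under "T": TCACC, TCACGA
Count: 2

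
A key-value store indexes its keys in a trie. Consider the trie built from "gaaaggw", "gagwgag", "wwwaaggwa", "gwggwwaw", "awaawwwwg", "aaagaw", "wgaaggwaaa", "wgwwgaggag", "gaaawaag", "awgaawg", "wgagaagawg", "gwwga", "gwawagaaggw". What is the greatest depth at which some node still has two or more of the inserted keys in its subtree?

4

Look for the deepest trie node that still has at least two words in its subtree.
"gaaaggw" and "gaaawaag" agree on "gaaa" (4 characters) before diverging; nothing deeper is shared.
Longest shared-prefix length: 4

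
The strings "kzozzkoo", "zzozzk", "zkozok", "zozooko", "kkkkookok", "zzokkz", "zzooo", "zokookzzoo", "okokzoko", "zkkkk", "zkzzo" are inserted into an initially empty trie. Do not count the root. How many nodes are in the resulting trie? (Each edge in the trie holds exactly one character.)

60

Insert word by word; a character creates a node only if that edge doesn't already exist:
  "kzozzkoo" → 8 new (k, z, o, z, z, k, o, o)
  "zzozzk" → 6 new (z, z, o, z, z, k)
  "zkozok" → prefix "z" already present; 5 new (k, o, z, o, k)
  "zozooko" → prefix "z" already present; 6 new (o, z, o, o, k, o)
  "kkkkookok" → prefix "k" already present; 8 new (k, k, k, o, o, k, o, k)
  "zzokkz" → prefix "zzo" already present; 3 new (k, k, z)
  "zzooo" → prefix "zzo" already present; 2 new (o, o)
  "zokookzzoo" → prefix "zo" already present; 8 new (k, o, o, k, z, z, o, o)
  "okokzoko" → 8 new (o, k, o, k, z, o, k, o)
  "zkkkk" → prefix "zk" already present; 3 new (k, k, k)
  "zkzzo" → prefix "zk" already present; 3 new (z, z, o)
Total nodes = 8 + 6 + 5 + 6 + 8 + 3 + 2 + 8 + 8 + 3 + 3 = 60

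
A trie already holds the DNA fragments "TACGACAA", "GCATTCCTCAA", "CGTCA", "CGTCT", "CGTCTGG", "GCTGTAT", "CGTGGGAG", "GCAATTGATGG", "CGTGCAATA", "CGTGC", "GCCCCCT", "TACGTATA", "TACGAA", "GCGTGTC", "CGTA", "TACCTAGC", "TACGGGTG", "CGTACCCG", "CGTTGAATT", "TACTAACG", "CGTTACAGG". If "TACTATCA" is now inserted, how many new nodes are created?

Walking "TACTATCA" from the root, the first 5 characters ("TACTA") follow existing edges; "T" is the first miss.
Each of the 3 remaining characters creates one node.

3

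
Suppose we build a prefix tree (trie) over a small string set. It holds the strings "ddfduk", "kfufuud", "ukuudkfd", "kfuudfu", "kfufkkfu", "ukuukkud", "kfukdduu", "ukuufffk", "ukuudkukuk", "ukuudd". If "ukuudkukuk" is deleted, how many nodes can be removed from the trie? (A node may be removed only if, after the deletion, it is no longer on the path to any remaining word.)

Walk "ukuudkukuk" from the leaf back toward the root, removing each node that no remaining word uses.
The suffix "ukuk" (4 nodes) is used only by "ukuudkukuk"; the node for "ukuudk" still has the child "f", so pruning stops there.
Nodes removed: 4

4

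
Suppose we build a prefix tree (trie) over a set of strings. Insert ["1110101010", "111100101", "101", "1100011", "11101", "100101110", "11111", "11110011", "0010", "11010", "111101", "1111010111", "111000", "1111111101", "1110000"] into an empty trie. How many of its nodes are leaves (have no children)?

11

A leaf is a node with no children — equivalently, the end of a word that is not a proper prefix of any other stored word.
Those words: "0010", "100101110", "101", "1100011", "11010", "1110000", "1110101010", "111100101", "11110011", "1111010111", "1111111101"
Leaf count: 11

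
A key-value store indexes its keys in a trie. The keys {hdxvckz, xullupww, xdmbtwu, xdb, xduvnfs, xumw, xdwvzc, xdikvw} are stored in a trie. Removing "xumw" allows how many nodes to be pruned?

A node on "xumw"'s path can go only if nothing else ends at it or branches off below it.
The suffix "mw" (2 nodes) is used only by "xumw"; the node for "xu" still has the child "l", so pruning stops there.
Nodes removed: 2

2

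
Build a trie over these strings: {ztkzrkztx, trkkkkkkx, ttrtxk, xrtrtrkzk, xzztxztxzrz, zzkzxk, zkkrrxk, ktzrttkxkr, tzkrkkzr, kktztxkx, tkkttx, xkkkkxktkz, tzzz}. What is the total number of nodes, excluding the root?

93

Insert word by word; a character creates a node only if that edge doesn't already exist:
  "ztkzrkztx" → 9 new (z, t, k, z, r, k, z, t, x)
  "trkkkkkkx" → 9 new (t, r, k, k, k, k, k, k, x)
  "ttrtxk" → prefix "t" already present; 5 new (t, r, t, x, k)
  "xrtrtrkzk" → 9 new (x, r, t, r, t, r, k, z, k)
  "xzztxztxzrz" → prefix "x" already present; 10 new (z, z, t, x, z, t, x, z, r, z)
  "zzkzxk" → prefix "z" already present; 5 new (z, k, z, x, k)
  "zkkrrxk" → prefix "z" already present; 6 new (k, k, r, r, x, k)
  "ktzrttkxkr" → 10 new (k, t, z, r, t, t, k, x, k, r)
  "tzkrkkzr" → prefix "t" already present; 7 new (z, k, r, k, k, z, r)
  "kktztxkx" → prefix "k" already present; 7 new (k, t, z, t, x, k, x)
  "tkkttx" → prefix "t" already present; 5 new (k, k, t, t, x)
  "xkkkkxktkz" → prefix "x" already present; 9 new (k, k, k, k, x, k, t, k, z)
  "tzzz" → prefix "tz" already present; 2 new (z, z)
Total nodes = 9 + 9 + 5 + 9 + 10 + 5 + 6 + 10 + 7 + 7 + 5 + 9 + 2 = 93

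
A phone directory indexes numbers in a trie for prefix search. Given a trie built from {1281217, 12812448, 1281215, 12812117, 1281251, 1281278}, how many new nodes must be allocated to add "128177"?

2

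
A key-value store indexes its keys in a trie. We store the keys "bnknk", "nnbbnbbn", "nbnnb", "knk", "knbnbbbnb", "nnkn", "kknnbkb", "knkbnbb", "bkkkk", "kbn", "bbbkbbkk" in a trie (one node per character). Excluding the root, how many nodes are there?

For each word, the new-node count is its length minus the longest prefix already in the trie:
  "bnknk" → 5 new (b, n, k, n, k)
  "nnbbnbbn" → 8 new (n, n, b, b, n, b, b, n)
  "nbnnb" → prefix "n" already present; 4 new (b, n, n, b)
  "knk" → 3 new (k, n, k)
  "knbnbbbnb" → prefix "kn" already present; 7 new (b, n, b, b, b, n, b)
  "nnkn" → prefix "nn" already present; 2 new (k, n)
  "kknnbkb" → prefix "k" already present; 6 new (k, n, n, b, k, b)
  "knkbnbb" → prefix "knk" already present; 4 new (b, n, b, b)
  "bkkkk" → prefix "b" already present; 4 new (k, k, k, k)
  "kbn" → prefix "k" already present; 2 new (b, n)
  "bbbkbbkk" → prefix "b" already present; 7 new (b, b, k, b, b, k, k)
Total nodes = 5 + 8 + 4 + 3 + 7 + 2 + 6 + 4 + 4 + 2 + 7 = 52

52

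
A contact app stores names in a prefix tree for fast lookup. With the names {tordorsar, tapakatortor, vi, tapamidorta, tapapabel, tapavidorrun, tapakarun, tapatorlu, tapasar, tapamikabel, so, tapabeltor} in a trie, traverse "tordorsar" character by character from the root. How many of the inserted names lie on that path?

1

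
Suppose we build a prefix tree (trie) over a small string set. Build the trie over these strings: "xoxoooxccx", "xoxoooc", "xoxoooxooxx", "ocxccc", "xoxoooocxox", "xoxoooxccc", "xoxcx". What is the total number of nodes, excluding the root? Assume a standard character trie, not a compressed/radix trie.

29

Count nodes per top-level branch (shared prefixes stored once):
  'o'-branch (ocxccc): 6 nodes
  'x'-branch (xoxcx, xoxoooc, xoxoooocxox, xoxoooxccc, xoxoooxccx, xoxoooxooxx): 23 nodes
Sum: 29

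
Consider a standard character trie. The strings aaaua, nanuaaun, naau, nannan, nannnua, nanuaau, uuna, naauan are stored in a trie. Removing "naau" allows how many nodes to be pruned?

0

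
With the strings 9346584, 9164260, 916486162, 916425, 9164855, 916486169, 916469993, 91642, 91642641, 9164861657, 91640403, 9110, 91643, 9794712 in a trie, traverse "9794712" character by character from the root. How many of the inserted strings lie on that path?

Walk "9794712" from the root; an end-of-word marker is hit whenever a stored word is a prefix of "9794712".
Prefixes of the query that are stored words: "9794712"
Count: 1

1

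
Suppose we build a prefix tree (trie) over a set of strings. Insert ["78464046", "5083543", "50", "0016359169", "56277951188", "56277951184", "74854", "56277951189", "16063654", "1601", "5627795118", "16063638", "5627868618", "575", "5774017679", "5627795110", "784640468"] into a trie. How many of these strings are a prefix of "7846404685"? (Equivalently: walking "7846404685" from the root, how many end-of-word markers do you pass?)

Traverse "7846404685" character by character; count nodes along the way that are marked as word ends.
Prefixes of the query that are stored words: "78464046", "784640468"
Count: 2

2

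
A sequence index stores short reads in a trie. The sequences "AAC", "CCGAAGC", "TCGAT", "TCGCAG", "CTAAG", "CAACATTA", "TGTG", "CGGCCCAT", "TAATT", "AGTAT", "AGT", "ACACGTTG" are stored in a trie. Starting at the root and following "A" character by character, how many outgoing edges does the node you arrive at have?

Walk "A" from the root, arriving at one node.
Characters that immediately follow "A" among the stored strings: {A, C, G}.
That node has 3 child edges.

3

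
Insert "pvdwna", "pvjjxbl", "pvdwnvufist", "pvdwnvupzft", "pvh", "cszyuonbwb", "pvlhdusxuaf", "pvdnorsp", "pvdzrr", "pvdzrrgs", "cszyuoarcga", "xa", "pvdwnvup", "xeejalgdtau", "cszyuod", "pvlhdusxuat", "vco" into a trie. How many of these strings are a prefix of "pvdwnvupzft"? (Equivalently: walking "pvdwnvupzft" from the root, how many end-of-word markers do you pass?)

2

Walk "pvdwnvupzft" from the root; an end-of-word marker is hit whenever a stored word is a prefix of "pvdwnvupzft".
Prefixes of the query that are stored words: "pvdwnvup", "pvdwnvupzft"
Count: 2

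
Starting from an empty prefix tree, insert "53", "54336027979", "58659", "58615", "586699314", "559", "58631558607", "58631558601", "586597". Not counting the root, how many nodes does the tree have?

36

Insert word by word; a character creates a node only if that edge doesn't already exist:
  "53" → 2 new (5, 3)
  "54336027979" → prefix "5" already present; 10 new (4, 3, 3, 6, 0, 2, 7, 9, 7, 9)
  "58659" → prefix "5" already present; 4 new (8, 6, 5, 9)
  "58615" → prefix "586" already present; 2 new (1, 5)
  "586699314" → prefix "586" already present; 6 new (6, 9, 9, 3, 1, 4)
  "559" → prefix "5" already present; 2 new (5, 9)
  "58631558607" → prefix "586" already present; 8 new (3, 1, 5, 5, 8, 6, 0, 7)
  "58631558601" → prefix "5863155860" already present; 1 new (1)
  "586597" → prefix "58659" already present; 1 new (7)
Total nodes = 2 + 10 + 4 + 2 + 6 + 2 + 8 + 1 + 1 = 36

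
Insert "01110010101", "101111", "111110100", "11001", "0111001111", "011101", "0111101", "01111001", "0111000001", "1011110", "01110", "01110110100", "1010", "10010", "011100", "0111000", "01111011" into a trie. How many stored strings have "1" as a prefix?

6

Walk to "1"; the words in its subtree are exactly those with that prefix.
Matches: "10010", "1010", "101111", "1011110", "11001", "111110100"
Count: 6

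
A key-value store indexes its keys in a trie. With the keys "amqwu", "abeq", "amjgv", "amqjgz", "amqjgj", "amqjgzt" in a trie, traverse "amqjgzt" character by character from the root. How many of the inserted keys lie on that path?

Check each prefix of "amqjgzt" against the stored set — each match is an end-marker on the path.
Prefixes of the query that are stored words: "amqjgz", "amqjgzt"
Count: 2

2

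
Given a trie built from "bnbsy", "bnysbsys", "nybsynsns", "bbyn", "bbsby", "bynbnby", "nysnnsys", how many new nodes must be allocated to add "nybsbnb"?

"nybs" is already a path in the trie; the remaining "bnb" must be added.
Each of the 3 remaining characters creates one node.

3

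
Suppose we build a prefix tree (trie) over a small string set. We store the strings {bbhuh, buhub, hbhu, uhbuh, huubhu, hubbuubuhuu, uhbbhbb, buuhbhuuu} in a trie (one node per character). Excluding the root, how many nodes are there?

Insert word by word; a character creates a node only if that edge doesn't already exist:
  "bbhuh" → 5 new (b, b, h, u, h)
  "buhub" → prefix "b" already present; 4 new (u, h, u, b)
  "hbhu" → 4 new (h, b, h, u)
  "uhbuh" → 5 new (u, h, b, u, h)
  "huubhu" → prefix "h" already present; 5 new (u, u, b, h, u)
  "hubbuubuhuu" → prefix "hu" already present; 9 new (b, b, u, u, b, u, h, u, u)
  "uhbbhbb" → prefix "uhb" already present; 4 new (b, h, b, b)
  "buuhbhuuu" → prefix "bu" already present; 7 new (u, h, b, h, u, u, u)
Total nodes = 5 + 4 + 4 + 5 + 5 + 9 + 4 + 7 = 43

43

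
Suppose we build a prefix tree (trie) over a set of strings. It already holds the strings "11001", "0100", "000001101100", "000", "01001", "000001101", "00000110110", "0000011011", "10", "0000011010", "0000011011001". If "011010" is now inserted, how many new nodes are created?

4

Walking "011010" from the root, the first 2 characters ("01") follow existing edges; "1" is the first miss.
New nodes needed: |"011010"| − 2 = 6 − 2 = 4.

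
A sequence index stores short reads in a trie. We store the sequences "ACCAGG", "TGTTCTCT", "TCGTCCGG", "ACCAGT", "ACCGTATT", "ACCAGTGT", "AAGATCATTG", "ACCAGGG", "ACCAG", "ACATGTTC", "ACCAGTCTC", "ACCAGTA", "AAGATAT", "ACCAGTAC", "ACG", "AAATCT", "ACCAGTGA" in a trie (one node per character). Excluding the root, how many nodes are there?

58

Insert word by word; a character creates a node only if that edge doesn't already exist:
  "ACCAGG" → 6 new (A, C, C, A, G, G)
  "TGTTCTCT" → 8 new (T, G, T, T, C, T, C, T)
  "TCGTCCGG" → prefix "T" already present; 7 new (C, G, T, C, C, G, G)
  "ACCAGT" → prefix "ACCAG" already present; 1 new (T)
  "ACCGTATT" → prefix "ACC" already present; 5 new (G, T, A, T, T)
  "ACCAGTGT" → prefix "ACCAGT" already present; 2 new (G, T)
  "AAGATCATTG" → prefix "A" already present; 9 new (A, G, A, T, C, A, T, T, G)
  "ACCAGGG" → prefix "ACCAGG" already present; 1 new (G)
  "ACCAG" → prefix "ACCAG" already present; 0 new (none)
  "ACATGTTC" → prefix "AC" already present; 6 new (A, T, G, T, T, C)
  "ACCAGTCTC" → prefix "ACCAGT" already present; 3 new (C, T, C)
  "ACCAGTA" → prefix "ACCAGT" already present; 1 new (A)
  "AAGATAT" → prefix "AAGAT" already present; 2 new (A, T)
  "ACCAGTAC" → prefix "ACCAGTA" already present; 1 new (C)
  "ACG" → prefix "AC" already present; 1 new (G)
  "AAATCT" → prefix "AA" already present; 4 new (A, T, C, T)
  "ACCAGTGA" → prefix "ACCAGTG" already present; 1 new (A)
Total nodes = 6 + 8 + 7 + 1 + 5 + 2 + 9 + 1 + 0 + 6 + 3 + 1 + 2 + 1 + 1 + 4 + 1 = 58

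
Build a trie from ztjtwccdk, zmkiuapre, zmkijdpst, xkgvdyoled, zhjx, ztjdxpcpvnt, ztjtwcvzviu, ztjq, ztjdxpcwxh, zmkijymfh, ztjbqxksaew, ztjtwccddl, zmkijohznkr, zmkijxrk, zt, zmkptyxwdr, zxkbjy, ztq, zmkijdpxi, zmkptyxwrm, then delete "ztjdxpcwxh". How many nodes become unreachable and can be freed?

3

After clearing the end-marker at "ztjdxpcwxh", prune upward until reaching a node still needed by another word.
The suffix "wxh" (3 nodes) is used only by "ztjdxpcwxh"; the node for "ztjdxpc" still has the child "p", so pruning stops there.
Nodes removed: 3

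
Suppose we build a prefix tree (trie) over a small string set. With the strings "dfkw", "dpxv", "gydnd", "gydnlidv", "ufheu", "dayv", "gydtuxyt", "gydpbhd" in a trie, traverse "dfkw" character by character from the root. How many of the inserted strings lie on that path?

1

Traverse "dfkw" character by character; count nodes along the way that are marked as word ends.
Prefixes of the query that are stored words: "dfkw"
Count: 1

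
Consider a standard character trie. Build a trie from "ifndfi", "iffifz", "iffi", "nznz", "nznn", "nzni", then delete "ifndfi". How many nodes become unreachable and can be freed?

Walk "ifndfi" from the leaf back toward the root, removing each node that no remaining word uses.
The suffix "ndfi" (4 nodes) is used only by "ifndfi"; the node for "if" still has the child "f", so pruning stops there.
Nodes removed: 4

4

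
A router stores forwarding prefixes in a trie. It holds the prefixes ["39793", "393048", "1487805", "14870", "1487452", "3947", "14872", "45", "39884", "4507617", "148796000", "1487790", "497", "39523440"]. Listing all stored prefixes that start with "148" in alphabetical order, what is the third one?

DFS of the "148" subtree visits, in order: "14870", "14872", "1487452", "1487790", "1487805", "148796000"
Position 3: 1487452

1487452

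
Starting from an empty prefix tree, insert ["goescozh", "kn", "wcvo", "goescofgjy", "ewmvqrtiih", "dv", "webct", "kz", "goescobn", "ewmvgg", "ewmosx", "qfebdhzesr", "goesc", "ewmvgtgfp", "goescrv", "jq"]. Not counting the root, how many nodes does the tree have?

60

Trace insertions, counting only characters that open a new branch:
  "goescozh" → 8 new (g, o, e, s, c, o, z, h)
  "kn" → 2 new (k, n)
  "wcvo" → 4 new (w, c, v, o)
  "goescofgjy" → prefix "goesco" already present; 4 new (f, g, j, y)
  "ewmvqrtiih" → 10 new (e, w, m, v, q, r, t, i, i, h)
  "dv" → 2 new (d, v)
  "webct" → prefix "w" already present; 4 new (e, b, c, t)
  "kz" → prefix "k" already present; 1 new (z)
  "goescobn" → prefix "goesco" already present; 2 new (b, n)
  "ewmvgg" → prefix "ewmv" already present; 2 new (g, g)
  "ewmosx" → prefix "ewm" already present; 3 new (o, s, x)
  "qfebdhzesr" → 10 new (q, f, e, b, d, h, z, e, s, r)
  "goesc" → prefix "goesc" already present; 0 new (none)
  "ewmvgtgfp" → prefix "ewmvg" already present; 4 new (t, g, f, p)
  "goescrv" → prefix "goesc" already present; 2 new (r, v)
  "jq" → 2 new (j, q)
Total nodes = 8 + 2 + 4 + 4 + 10 + 2 + 4 + 1 + 2 + 2 + 3 + 10 + 0 + 4 + 2 + 2 = 60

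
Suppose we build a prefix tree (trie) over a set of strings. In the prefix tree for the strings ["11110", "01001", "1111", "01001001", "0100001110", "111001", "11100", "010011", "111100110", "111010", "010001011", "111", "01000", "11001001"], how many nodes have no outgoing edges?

Leaves are exactly the stored words that no other stored word extends.
Those words: "0100001110", "010001011", "01001001", "010011", "11001001", "111001", "111010", "111100110"
Leaf count: 8

8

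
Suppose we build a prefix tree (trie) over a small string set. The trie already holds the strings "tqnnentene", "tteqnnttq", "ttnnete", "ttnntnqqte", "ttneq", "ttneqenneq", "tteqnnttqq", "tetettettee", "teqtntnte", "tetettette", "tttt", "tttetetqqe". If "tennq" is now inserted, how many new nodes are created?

3

Walking "tennq" from the root, the first 2 characters ("te") follow existing edges; "n" is the first miss.
Each of the 3 remaining characters creates one node.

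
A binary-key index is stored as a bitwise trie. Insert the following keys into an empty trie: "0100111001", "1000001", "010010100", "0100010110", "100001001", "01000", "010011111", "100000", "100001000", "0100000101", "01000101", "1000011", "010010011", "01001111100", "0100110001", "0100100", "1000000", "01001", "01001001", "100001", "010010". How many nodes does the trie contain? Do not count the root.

50

Insert word by word; a character creates a node only if that edge doesn't already exist:
  "0100111001" → 10 new (0, 1, 0, 0, 1, 1, 1, 0, 0, 1)
  "1000001" → 7 new (1, 0, 0, 0, 0, 0, 1)
  "010010100" → prefix "01001" already present; 4 new (0, 1, 0, 0)
  "0100010110" → prefix "0100" already present; 6 new (0, 1, 0, 1, 1, 0)
  "100001001" → prefix "10000" already present; 4 new (1, 0, 0, 1)
  "01000" → prefix "01000" already present; 0 new (none)
  "010011111" → prefix "0100111" already present; 2 new (1, 1)
  "100000" → prefix "100000" already present; 0 new (none)
  "100001000" → prefix "10000100" already present; 1 new (0)
  "0100000101" → prefix "01000" already present; 5 new (0, 0, 1, 0, 1)
  "01000101" → prefix "01000101" already present; 0 new (none)
  "1000011" → prefix "100001" already present; 1 new (1)
  "010010011" → prefix "010010" already present; 3 new (0, 1, 1)
  "01001111100" → prefix "010011111" already present; 2 new (0, 0)
  "0100110001" → prefix "010011" already present; 4 new (0, 0, 0, 1)
  "0100100" → prefix "0100100" already present; 0 new (none)
  "1000000" → prefix "100000" already present; 1 new (0)
  "01001" → prefix "01001" already present; 0 new (none)
  "01001001" → prefix "01001001" already present; 0 new (none)
  "100001" → prefix "100001" already present; 0 new (none)
  "010010" → prefix "010010" already present; 0 new (none)
Total nodes = 10 + 7 + 4 + 6 + 4 + 0 + 2 + 0 + 1 + 5 + 0 + 1 + 3 + 2 + 4 + 0 + 1 + 0 + 0 + 0 + 0 = 50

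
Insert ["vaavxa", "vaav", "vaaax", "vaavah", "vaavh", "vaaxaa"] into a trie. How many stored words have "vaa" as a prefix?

6

Walk to "vaa"; the words in its subtree are exactly those with that prefix.
Words under "vaa": vaaax, vaav, vaavah, vaavh, vaavxa, vaaxaa
Count: 6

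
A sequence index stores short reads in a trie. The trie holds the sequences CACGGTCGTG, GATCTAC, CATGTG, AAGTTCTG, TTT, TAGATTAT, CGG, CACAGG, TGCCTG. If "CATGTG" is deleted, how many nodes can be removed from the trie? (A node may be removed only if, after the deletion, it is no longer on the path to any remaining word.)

4

Walk "CATGTG" from the leaf back toward the root, removing each node that no remaining word uses.
The suffix "TGTG" (4 nodes) is used only by "CATGTG"; the node for "CA" still has the child "C", so pruning stops there.
Nodes removed: 4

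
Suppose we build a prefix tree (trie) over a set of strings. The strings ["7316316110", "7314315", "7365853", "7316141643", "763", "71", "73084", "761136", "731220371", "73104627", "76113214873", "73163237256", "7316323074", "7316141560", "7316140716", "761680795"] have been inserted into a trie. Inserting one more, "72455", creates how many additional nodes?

4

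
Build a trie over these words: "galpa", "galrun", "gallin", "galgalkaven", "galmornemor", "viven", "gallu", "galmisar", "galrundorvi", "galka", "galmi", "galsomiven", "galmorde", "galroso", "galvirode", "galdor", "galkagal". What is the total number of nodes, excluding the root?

68

Trace insertions, counting only characters that open a new branch:
  "galpa" → 5 new (g, a, l, p, a)
  "galrun" → prefix "gal" already present; 3 new (r, u, n)
  "gallin" → prefix "gal" already present; 3 new (l, i, n)
  "galgalkaven" → prefix "gal" already present; 8 new (g, a, l, k, a, v, e, n)
  "galmornemor" → prefix "gal" already present; 8 new (m, o, r, n, e, m, o, r)
  "viven" → 5 new (v, i, v, e, n)
  "gallu" → prefix "gall" already present; 1 new (u)
  "galmisar" → prefix "galm" already present; 4 new (i, s, a, r)
  "galrundorvi" → prefix "galrun" already present; 5 new (d, o, r, v, i)
  "galka" → prefix "gal" already present; 2 new (k, a)
  "galmi" → prefix "galmi" already present; 0 new (none)
  "galsomiven" → prefix "gal" already present; 7 new (s, o, m, i, v, e, n)
  "galmorde" → prefix "galmor" already present; 2 new (d, e)
  "galroso" → prefix "galr" already present; 3 new (o, s, o)
  "galvirode" → prefix "gal" already present; 6 new (v, i, r, o, d, e)
  "galdor" → prefix "gal" already present; 3 new (d, o, r)
  "galkagal" → prefix "galka" already present; 3 new (g, a, l)
Total nodes = 5 + 3 + 3 + 8 + 8 + 5 + 1 + 4 + 5 + 2 + 0 + 7 + 2 + 3 + 6 + 3 + 3 = 68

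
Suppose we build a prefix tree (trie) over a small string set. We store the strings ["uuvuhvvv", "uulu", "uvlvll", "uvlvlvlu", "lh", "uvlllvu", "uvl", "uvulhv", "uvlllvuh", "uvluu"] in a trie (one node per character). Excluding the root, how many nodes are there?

31

Trace insertions, counting only characters that open a new branch:
  "uuvuhvvv" → 8 new (u, u, v, u, h, v, v, v)
  "uulu" → prefix "uu" already present; 2 new (l, u)
  "uvlvll" → prefix "u" already present; 5 new (v, l, v, l, l)
  "uvlvlvlu" → prefix "uvlvl" already present; 3 new (v, l, u)
  "lh" → 2 new (l, h)
  "uvlllvu" → prefix "uvl" already present; 4 new (l, l, v, u)
  "uvl" → prefix "uvl" already present; 0 new (none)
  "uvulhv" → prefix "uv" already present; 4 new (u, l, h, v)
  "uvlllvuh" → prefix "uvlllvu" already present; 1 new (h)
  "uvluu" → prefix "uvl" already present; 2 new (u, u)
Total nodes = 8 + 2 + 5 + 3 + 2 + 4 + 0 + 4 + 1 + 2 = 31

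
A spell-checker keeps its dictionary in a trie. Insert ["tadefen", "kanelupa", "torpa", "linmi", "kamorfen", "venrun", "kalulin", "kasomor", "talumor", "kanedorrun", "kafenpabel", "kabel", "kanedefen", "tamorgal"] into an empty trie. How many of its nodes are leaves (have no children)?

Leaves are exactly the stored words that no other stored word extends.
Those words: "kabel", "kafenpabel", "kalulin", "kamorfen", "kanedefen", "kanedorrun", "kanelupa", "kasomor", "linmi", "tadefen", "talumor", "tamorgal", "torpa", "venrun"
Leaf count: 14

14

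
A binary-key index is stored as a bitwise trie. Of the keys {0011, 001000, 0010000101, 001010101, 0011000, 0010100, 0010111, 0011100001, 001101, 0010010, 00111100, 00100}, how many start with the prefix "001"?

Traverse to the node for "001", then collect every word in that subtree.
Words under "001": 00100, 001000, 0010000101, 0010010, 0010100, 001010101, 0010111, 0011, 0011000, 001101, 0011100001, 00111100
Count: 12

12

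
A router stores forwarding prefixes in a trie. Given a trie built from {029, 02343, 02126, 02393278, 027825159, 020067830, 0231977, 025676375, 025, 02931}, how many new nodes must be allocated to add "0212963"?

The longest prefix of "0212963" already in the trie is "0212" (length 4).
Each of the 3 remaining characters creates one node.

3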